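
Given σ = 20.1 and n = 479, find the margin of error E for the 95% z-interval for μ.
Margin of error = 1.80

Margin of error = z* · σ/√n
= 1.960 · 20.1/√479
= 1.960 · 20.1/21.8861
= 1.80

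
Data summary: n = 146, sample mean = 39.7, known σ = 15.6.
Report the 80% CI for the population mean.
(38.04, 41.36)

z-interval (σ known):
z* = 1.282 for 80% confidence

Margin of error = z* · σ/√n = 1.282 · 15.6/√146 = 1.66

CI: (39.7 - 1.66, 39.7 + 1.66) = (38.04, 41.36)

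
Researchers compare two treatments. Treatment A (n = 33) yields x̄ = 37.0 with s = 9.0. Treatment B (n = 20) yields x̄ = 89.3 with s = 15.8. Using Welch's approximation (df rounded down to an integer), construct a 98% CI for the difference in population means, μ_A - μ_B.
(-61.88, -42.72)

Difference: x̄₁ - x̄₂ = -52.30
SE = √(s₁²/n₁ + s₂²/n₂) = √(9.0²/33 + 15.8²/20) = 3.8648
df = 26.60 → 26 (Welch–Satterthwaite, rounded down)
t* = 2.479

CI: -52.30 ± 2.479 · 3.8648 = -52.30 ± 9.58 = (-61.88, -42.72)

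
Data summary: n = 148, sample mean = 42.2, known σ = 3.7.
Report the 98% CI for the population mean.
(41.49, 42.91)

z-interval (σ known):
z* = 2.326 for 98% confidence

Margin of error = z* · σ/√n = 2.326 · 3.7/√148 = 0.71

CI: (42.2 - 0.71, 42.2 + 0.71) = (41.49, 42.91)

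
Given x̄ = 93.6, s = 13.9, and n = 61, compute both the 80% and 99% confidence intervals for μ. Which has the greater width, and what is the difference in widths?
99% CI is wider by 4.86

df = 60
80% CI: t* = 1.296, (91.29, 95.91), width = 2 · t* · s/√n = 4.61
99% CI: t* = 2.660, (88.87, 98.33), width = 2 · t* · s/√n = 9.47

The 99% CI is wider by 9.47 - 4.61 = 4.86.
Higher confidence requires a wider interval.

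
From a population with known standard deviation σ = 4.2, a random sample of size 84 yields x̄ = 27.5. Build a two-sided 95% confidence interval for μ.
(26.60, 28.40)

z-interval (σ known):
z* = 1.960 for 95% confidence

Margin of error = z* · σ/√n = 1.960 · 4.2/√84 = 0.90

CI: (27.5 - 0.90, 27.5 + 0.90) = (26.60, 28.40)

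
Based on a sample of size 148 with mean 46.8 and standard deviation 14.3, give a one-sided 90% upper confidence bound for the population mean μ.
μ ≤ 48.31

Upper bound (one-sided):
t* = 1.287 (one-sided for 90%)
Upper bound = x̄ + t* · s/√n = 46.8 + 1.287 · 14.3/√148 = 48.31

We are 90% confident that μ ≤ 48.31.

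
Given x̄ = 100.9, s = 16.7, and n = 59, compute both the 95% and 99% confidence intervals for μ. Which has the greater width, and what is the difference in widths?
99% CI is wider by 2.87

df = 58
95% CI: t* = 2.002, (96.55, 105.25), width = 2 · t* · s/√n = 8.71
99% CI: t* = 2.663, (95.11, 106.69), width = 2 · t* · s/√n = 11.58

The 99% CI is wider by 11.58 - 8.71 = 2.87.
Higher confidence requires a wider interval.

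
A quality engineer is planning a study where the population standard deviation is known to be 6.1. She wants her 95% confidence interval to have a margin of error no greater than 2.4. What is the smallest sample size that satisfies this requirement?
n ≥ 25

For margin E ≤ 2.4:
n ≥ (z* · σ / E)²
n ≥ (1.960 · 6.1 / 2.4)²
n ≥ 24.82

Minimum n = 25 (rounding up)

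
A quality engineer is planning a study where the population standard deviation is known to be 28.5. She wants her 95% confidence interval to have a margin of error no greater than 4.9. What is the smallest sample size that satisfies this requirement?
n ≥ 130

For margin E ≤ 4.9:
n ≥ (z* · σ / E)²
n ≥ (1.960 · 28.5 / 4.9)²
n ≥ 129.96

Minimum n = 130 (rounding up)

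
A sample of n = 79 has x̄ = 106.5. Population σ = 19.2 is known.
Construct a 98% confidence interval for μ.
(101.48, 111.52)

z-interval (σ known):
z* = 2.326 for 98% confidence

Margin of error = z* · σ/√n = 2.326 · 19.2/√79 = 5.02

CI: (106.5 - 5.02, 106.5 + 5.02) = (101.48, 111.52)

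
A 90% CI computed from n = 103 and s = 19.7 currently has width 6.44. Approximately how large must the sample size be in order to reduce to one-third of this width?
n ≈ 927

CI width ∝ 1/√n
To reduce width by factor 3, need √n to grow by 3 → need 3² = 9 times as many samples.

Current: n = 103, width = 6.44
New: n = 927, width ≈ 2.13

Width reduced by factor of 6.44/2.13 = 3.02.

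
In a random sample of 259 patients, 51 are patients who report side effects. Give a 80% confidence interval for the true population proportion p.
(0.165, 0.229)

Proportion CI:
p̂ = 51/259 = 0.19691
SE = √(p̂(1-p̂)/n) = √(0.19691 · 0.80309 / 259) = 0.02471

z* = 1.282
Margin = z* · SE = 1.282 · 0.02471 = 0.0317

CI: 0.19691 ± 0.0317 = (0.165, 0.229)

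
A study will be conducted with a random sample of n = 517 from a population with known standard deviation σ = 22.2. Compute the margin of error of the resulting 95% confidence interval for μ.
Margin of error = 1.91

Margin of error = z* · σ/√n
= 1.960 · 22.2/√517
= 1.960 · 22.2/22.7376
= 1.91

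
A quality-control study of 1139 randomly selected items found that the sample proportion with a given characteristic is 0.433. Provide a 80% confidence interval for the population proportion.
(0.414, 0.452)

Proportion CI:
SE = √(p̂(1-p̂)/n) = √(0.433 · 0.567 / 1139) = 0.01468

z* = 1.282
Margin = z* · SE = 1.282 · 0.01468 = 0.0188

CI: 0.433 ± 0.0188 = (0.414, 0.452)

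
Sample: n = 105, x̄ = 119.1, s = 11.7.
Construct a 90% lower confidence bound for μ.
μ ≥ 117.63

Lower bound (one-sided):
t* = 1.290 (one-sided for 90%)
Lower bound = x̄ - t* · s/√n = 119.1 - 1.290 · 11.7/√105 = 117.63

We are 90% confident that μ ≥ 117.63.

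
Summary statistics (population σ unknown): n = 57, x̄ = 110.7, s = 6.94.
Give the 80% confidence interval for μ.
(109.51, 111.89)

t-interval (σ unknown):
df = n - 1 = 56
t* = 1.297 for 80% confidence

Margin of error = t* · s/√n = 1.297 · 6.94/√57 = 1.19

CI: (109.51, 111.89)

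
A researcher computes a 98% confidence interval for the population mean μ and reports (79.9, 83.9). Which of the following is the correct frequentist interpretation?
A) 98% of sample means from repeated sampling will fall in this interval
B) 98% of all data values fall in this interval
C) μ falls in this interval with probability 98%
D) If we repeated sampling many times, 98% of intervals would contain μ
D

A) Wrong — coverage applies to intervals containing μ, not to future x̄ values.
B) Wrong — a CI is about the parameter μ, not individual data values.
C) Wrong — μ is fixed; the randomness lives in the interval, not in μ.
D) Correct — this is the frequentist long-run coverage interpretation.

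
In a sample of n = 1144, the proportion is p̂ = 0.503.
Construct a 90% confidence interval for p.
(0.479, 0.527)

Proportion CI:
SE = √(p̂(1-p̂)/n) = √(0.503 · 0.497 / 1144) = 0.01478

z* = 1.645
Margin = z* · SE = 1.645 · 0.01478 = 0.0243

CI: 0.503 ± 0.0243 = (0.479, 0.527)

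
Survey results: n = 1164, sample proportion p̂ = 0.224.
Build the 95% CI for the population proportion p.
(0.200, 0.248)

Proportion CI:
SE = √(p̂(1-p̂)/n) = √(0.224 · 0.776 / 1164) = 0.01222

z* = 1.960
Margin = z* · SE = 1.960 · 0.01222 = 0.0240

CI: 0.224 ± 0.0240 = (0.200, 0.248)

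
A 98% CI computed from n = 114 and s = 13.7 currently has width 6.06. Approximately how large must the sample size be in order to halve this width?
n ≈ 456

CI width ∝ 1/√n
To reduce width by factor 2, need √n to grow by 2 → need 2² = 4 times as many samples.

Current: n = 114, width = 6.06
New: n = 456, width ≈ 3.00

Width reduced by factor of 6.06/3.00 = 2.02.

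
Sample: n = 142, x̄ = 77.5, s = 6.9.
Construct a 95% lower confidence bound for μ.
μ ≥ 76.54

Lower bound (one-sided):
t* = 1.656 (one-sided for 95%)
Lower bound = x̄ - t* · s/√n = 77.5 - 1.656 · 6.9/√142 = 76.54

We are 95% confident that μ ≥ 76.54.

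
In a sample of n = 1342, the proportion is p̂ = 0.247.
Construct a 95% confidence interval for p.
(0.224, 0.270)

Proportion CI:
SE = √(p̂(1-p̂)/n) = √(0.247 · 0.753 / 1342) = 0.01177

z* = 1.960
Margin = z* · SE = 1.960 · 0.01177 = 0.0231

CI: 0.247 ± 0.0231 = (0.224, 0.270)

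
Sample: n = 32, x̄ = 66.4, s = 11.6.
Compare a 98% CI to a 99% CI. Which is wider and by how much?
99% CI is wider by 1.19

df = 31
98% CI: t* = 2.453, (61.37, 71.43), width = 2 · t* · s/√n = 10.06
99% CI: t* = 2.744, (60.77, 72.03), width = 2 · t* · s/√n = 11.25

The 99% CI is wider by 11.25 - 10.06 = 1.19.
Higher confidence requires a wider interval.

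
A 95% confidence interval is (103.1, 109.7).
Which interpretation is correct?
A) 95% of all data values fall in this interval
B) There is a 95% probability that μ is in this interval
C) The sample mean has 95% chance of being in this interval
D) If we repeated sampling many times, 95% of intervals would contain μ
D

A) Wrong — a CI is about the parameter μ, not individual data values.
B) Wrong — μ is fixed; the randomness lives in the interval, not in μ.
C) Wrong — x̄ is observed and sits in the interval by construction.
D) Correct — this is the frequentist long-run coverage interpretation.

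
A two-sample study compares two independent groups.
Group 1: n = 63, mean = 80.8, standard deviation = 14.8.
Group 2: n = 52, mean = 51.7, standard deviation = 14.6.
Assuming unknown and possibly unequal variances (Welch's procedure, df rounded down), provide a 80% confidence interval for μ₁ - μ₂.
(25.55, 32.65)

Difference: x̄₁ - x̄₂ = 29.10
SE = √(s₁²/n₁ + s₂²/n₂) = √(14.8²/63 + 14.6²/52) = 2.7525
df = 109.44 → 109 (Welch–Satterthwaite, rounded down)
t* = 1.289

CI: 29.10 ± 1.289 · 2.7525 = 29.10 ± 3.55 = (25.55, 32.65)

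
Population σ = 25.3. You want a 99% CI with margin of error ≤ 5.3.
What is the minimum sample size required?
n ≥ 152

For margin E ≤ 5.3:
n ≥ (z* · σ / E)²
n ≥ (2.576 · 25.3 / 5.3)²
n ≥ 151.21

Minimum n = 152 (rounding up)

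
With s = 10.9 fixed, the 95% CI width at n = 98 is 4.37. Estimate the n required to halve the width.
n ≈ 392

CI width ∝ 1/√n
To reduce width by factor 2, need √n to grow by 2 → need 2² = 4 times as many samples.

Current: n = 98, width = 4.37
New: n = 392, width ≈ 2.16

Width reduced by factor of 4.37/2.16 = 2.02.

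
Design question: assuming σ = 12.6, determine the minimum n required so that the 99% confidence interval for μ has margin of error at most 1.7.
n ≥ 365

For margin E ≤ 1.7:
n ≥ (z* · σ / E)²
n ≥ (2.576 · 12.6 / 1.7)²
n ≥ 364.53

Minimum n = 365 (rounding up)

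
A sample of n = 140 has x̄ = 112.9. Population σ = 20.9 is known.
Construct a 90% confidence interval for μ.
(109.99, 115.81)

z-interval (σ known):
z* = 1.645 for 90% confidence

Margin of error = z* · σ/√n = 1.645 · 20.9/√140 = 2.91

CI: (112.9 - 2.91, 112.9 + 2.91) = (109.99, 115.81)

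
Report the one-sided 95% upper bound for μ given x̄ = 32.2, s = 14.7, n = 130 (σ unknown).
μ ≤ 34.34

Upper bound (one-sided):
t* = 1.657 (one-sided for 95%)
Upper bound = x̄ + t* · s/√n = 32.2 + 1.657 · 14.7/√130 = 34.34

We are 95% confident that μ ≤ 34.34.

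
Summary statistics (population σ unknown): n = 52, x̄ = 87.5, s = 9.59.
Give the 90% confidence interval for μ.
(85.27, 89.73)

t-interval (σ unknown):
df = n - 1 = 51
t* = 1.675 for 90% confidence

Margin of error = t* · s/√n = 1.675 · 9.59/√52 = 2.23

CI: (85.27, 89.73)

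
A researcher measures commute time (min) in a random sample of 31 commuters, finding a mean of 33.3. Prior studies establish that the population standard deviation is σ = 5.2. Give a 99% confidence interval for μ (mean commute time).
(30.89, 35.71)

z-interval (σ known):
z* = 2.576 for 99% confidence

Margin of error = z* · σ/√n = 2.576 · 5.2/√31 = 2.41

CI: (33.3 - 2.41, 33.3 + 2.41) = (30.89, 35.71)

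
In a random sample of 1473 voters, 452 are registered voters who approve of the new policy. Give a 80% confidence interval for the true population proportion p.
(0.291, 0.322)

Proportion CI:
p̂ = 452/1473 = 0.30686
SE = √(p̂(1-p̂)/n) = √(0.30686 · 0.69314 / 1473) = 0.01202

z* = 1.282
Margin = z* · SE = 1.282 · 0.01202 = 0.0154

CI: 0.30686 ± 0.0154 = (0.291, 0.322)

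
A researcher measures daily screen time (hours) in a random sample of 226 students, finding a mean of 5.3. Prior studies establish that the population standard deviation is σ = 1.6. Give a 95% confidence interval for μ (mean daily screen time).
(5.09, 5.51)

z-interval (σ known):
z* = 1.960 for 95% confidence

Margin of error = z* · σ/√n = 1.960 · 1.6/√226 = 0.21

CI: (5.3 - 0.21, 5.3 + 0.21) = (5.09, 5.51)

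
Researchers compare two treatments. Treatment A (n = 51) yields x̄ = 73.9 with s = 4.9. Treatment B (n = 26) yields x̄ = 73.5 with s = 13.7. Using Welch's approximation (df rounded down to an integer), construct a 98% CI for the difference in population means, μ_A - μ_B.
(-6.44, 7.24)

Difference: x̄₁ - x̄₂ = 0.40
SE = √(s₁²/n₁ + s₂²/n₂) = √(4.9²/51 + 13.7²/26) = 2.7730
df = 28.31 → 28 (Welch–Satterthwaite, rounded down)
t* = 2.467

CI: 0.40 ± 2.467 · 2.7730 = 0.40 ± 6.84 = (-6.44, 7.24)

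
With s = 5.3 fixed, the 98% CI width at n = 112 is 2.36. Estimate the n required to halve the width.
n ≈ 448

CI width ∝ 1/√n
To reduce width by factor 2, need √n to grow by 2 → need 2² = 4 times as many samples.

Current: n = 112, width = 2.36
New: n = 448, width ≈ 1.17

Width reduced by factor of 2.36/1.17 = 2.02.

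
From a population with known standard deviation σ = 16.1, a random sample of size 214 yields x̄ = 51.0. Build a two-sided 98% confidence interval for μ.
(48.44, 53.56)

z-interval (σ known):
z* = 2.326 for 98% confidence

Margin of error = z* · σ/√n = 2.326 · 16.1/√214 = 2.56

CI: (51.0 - 2.56, 51.0 + 2.56) = (48.44, 53.56)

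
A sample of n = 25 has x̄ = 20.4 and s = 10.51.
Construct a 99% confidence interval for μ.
(14.52, 26.28)

t-interval (σ unknown):
df = n - 1 = 24
t* = 2.797 for 99% confidence

Margin of error = t* · s/√n = 2.797 · 10.51/√25 = 5.88

CI: (14.52, 26.28)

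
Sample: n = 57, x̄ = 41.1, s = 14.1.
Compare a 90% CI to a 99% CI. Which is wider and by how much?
99% CI is wider by 3.71

df = 56
90% CI: t* = 1.673, (37.98, 44.22), width = 2 · t* · s/√n = 6.25
99% CI: t* = 2.667, (36.12, 46.08), width = 2 · t* · s/√n = 9.96

The 99% CI is wider by 9.96 - 6.25 = 3.71.
Higher confidence requires a wider interval.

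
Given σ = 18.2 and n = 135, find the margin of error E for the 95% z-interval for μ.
Margin of error = 3.07

Margin of error = z* · σ/√n
= 1.960 · 18.2/√135
= 1.960 · 18.2/11.6190
= 3.07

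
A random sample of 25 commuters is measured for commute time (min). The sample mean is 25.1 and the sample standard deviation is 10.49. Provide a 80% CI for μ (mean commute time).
(22.33, 27.87)

t-interval (σ unknown):
df = n - 1 = 24
t* = 1.318 for 80% confidence

Margin of error = t* · s/√n = 1.318 · 10.49/√25 = 2.77

CI: (22.33, 27.87)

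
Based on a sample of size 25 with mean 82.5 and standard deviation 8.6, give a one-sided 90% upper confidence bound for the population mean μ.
μ ≤ 84.77

Upper bound (one-sided):
t* = 1.318 (one-sided for 90%)
Upper bound = x̄ + t* · s/√n = 82.5 + 1.318 · 8.6/√25 = 84.77

We are 90% confident that μ ≤ 84.77.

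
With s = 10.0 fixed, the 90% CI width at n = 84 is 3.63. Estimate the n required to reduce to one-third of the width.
n ≈ 756

CI width ∝ 1/√n
To reduce width by factor 3, need √n to grow by 3 → need 3² = 9 times as many samples.

Current: n = 84, width = 3.63
New: n = 756, width ≈ 1.20

Width reduced by factor of 3.63/1.20 = 3.02.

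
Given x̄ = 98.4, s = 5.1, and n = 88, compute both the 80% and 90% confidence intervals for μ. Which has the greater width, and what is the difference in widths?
90% CI is wider by 0.41

df = 87
80% CI: t* = 1.291, (97.70, 99.10), width = 2 · t* · s/√n = 1.40
90% CI: t* = 1.663, (97.50, 99.30), width = 2 · t* · s/√n = 1.81

The 90% CI is wider by 1.81 - 1.40 = 0.41.
Higher confidence requires a wider interval.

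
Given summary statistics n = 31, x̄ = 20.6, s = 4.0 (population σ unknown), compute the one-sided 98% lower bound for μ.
μ ≥ 19.06

Lower bound (one-sided):
t* = 2.147 (one-sided for 98%)
Lower bound = x̄ - t* · s/√n = 20.6 - 2.147 · 4.0/√31 = 19.06

We are 98% confident that μ ≥ 19.06.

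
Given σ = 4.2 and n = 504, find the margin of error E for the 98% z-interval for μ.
Margin of error = 0.44

Margin of error = z* · σ/√n
= 2.326 · 4.2/√504
= 2.326 · 4.2/22.4499
= 0.44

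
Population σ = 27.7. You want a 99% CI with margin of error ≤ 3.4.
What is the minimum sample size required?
n ≥ 441

For margin E ≤ 3.4:
n ≥ (z* · σ / E)²
n ≥ (2.576 · 27.7 / 3.4)²
n ≥ 440.45

Minimum n = 441 (rounding up)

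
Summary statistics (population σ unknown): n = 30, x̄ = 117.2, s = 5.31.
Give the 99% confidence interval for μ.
(114.53, 119.87)

t-interval (σ unknown):
df = n - 1 = 29
t* = 2.756 for 99% confidence

Margin of error = t* · s/√n = 2.756 · 5.31/√30 = 2.67

CI: (114.53, 119.87)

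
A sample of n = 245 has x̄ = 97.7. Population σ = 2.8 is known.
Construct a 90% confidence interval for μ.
(97.41, 97.99)

z-interval (σ known):
z* = 1.645 for 90% confidence

Margin of error = z* · σ/√n = 1.645 · 2.8/√245 = 0.29

CI: (97.7 - 0.29, 97.7 + 0.29) = (97.41, 97.99)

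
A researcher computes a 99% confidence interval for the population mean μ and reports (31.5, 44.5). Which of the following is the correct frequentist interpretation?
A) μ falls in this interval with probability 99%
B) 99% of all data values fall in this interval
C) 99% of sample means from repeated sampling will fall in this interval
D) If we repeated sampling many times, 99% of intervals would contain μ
D

A) Wrong — μ is fixed; the randomness lives in the interval, not in μ.
B) Wrong — a CI is about the parameter μ, not individual data values.
C) Wrong — coverage applies to intervals containing μ, not to future x̄ values.
D) Correct — this is the frequentist long-run coverage interpretation.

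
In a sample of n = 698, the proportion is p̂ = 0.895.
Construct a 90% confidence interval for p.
(0.876, 0.914)

Proportion CI:
SE = √(p̂(1-p̂)/n) = √(0.895 · 0.105 / 698) = 0.01160

z* = 1.645
Margin = z* · SE = 1.645 · 0.01160 = 0.0191

CI: 0.895 ± 0.0191 = (0.876, 0.914)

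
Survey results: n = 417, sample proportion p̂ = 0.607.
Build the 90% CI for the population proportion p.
(0.568, 0.646)

Proportion CI:
SE = √(p̂(1-p̂)/n) = √(0.607 · 0.393 / 417) = 0.02392

z* = 1.645
Margin = z* · SE = 1.645 · 0.02392 = 0.0393

CI: 0.607 ± 0.0393 = (0.568, 0.646)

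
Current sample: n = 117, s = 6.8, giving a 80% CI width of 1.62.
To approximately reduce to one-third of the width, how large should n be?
n ≈ 1053

CI width ∝ 1/√n
To reduce width by factor 3, need √n to grow by 3 → need 3² = 9 times as many samples.

Current: n = 117, width = 1.62
New: n = 1053, width ≈ 0.54

Width reduced by factor of 1.62/0.54 = 3.00.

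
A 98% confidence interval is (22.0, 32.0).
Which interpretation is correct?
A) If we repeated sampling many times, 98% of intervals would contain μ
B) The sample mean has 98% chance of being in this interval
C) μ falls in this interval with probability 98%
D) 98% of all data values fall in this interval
A

A) Correct — this is the frequentist long-run coverage interpretation.
B) Wrong — x̄ is observed and sits in the interval by construction.
C) Wrong — μ is fixed; the randomness lives in the interval, not in μ.
D) Wrong — a CI is about the parameter μ, not individual data values.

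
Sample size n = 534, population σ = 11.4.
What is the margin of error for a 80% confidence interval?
Margin of error = 0.63

Margin of error = z* · σ/√n
= 1.282 · 11.4/√534
= 1.282 · 11.4/23.1084
= 0.63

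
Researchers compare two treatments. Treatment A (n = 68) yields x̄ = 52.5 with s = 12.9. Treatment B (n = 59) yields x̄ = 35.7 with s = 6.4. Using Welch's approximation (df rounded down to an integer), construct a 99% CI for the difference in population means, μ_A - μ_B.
(12.15, 21.45)

Difference: x̄₁ - x̄₂ = 16.80
SE = √(s₁²/n₁ + s₂²/n₂) = √(12.9²/68 + 6.4²/59) = 1.7724
df = 101.01 → 101 (Welch–Satterthwaite, rounded down)
t* = 2.625

CI: 16.80 ± 2.625 · 1.7724 = 16.80 ± 4.65 = (12.15, 21.45)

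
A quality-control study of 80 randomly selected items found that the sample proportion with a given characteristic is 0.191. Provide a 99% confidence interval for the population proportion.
(0.078, 0.304)

Proportion CI:
SE = √(p̂(1-p̂)/n) = √(0.191 · 0.809 / 80) = 0.04395

z* = 2.576
Margin = z* · SE = 2.576 · 0.04395 = 0.1132

CI: 0.191 ± 0.1132 = (0.078, 0.304)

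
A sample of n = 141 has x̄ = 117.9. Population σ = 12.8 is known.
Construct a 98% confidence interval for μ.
(115.39, 120.41)

z-interval (σ known):
z* = 2.326 for 98% confidence

Margin of error = z* · σ/√n = 2.326 · 12.8/√141 = 2.51

CI: (117.9 - 2.51, 117.9 + 2.51) = (115.39, 120.41)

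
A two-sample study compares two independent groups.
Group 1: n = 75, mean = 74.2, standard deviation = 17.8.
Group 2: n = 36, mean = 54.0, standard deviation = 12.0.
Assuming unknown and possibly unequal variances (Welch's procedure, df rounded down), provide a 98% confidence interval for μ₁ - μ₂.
(13.41, 26.99)

Difference: x̄₁ - x̄₂ = 20.20
SE = √(s₁²/n₁ + s₂²/n₂) = √(17.8²/75 + 12.0²/36) = 2.8678
df = 96.87 → 96 (Welch–Satterthwaite, rounded down)
t* = 2.366

CI: 20.20 ± 2.366 · 2.8678 = 20.20 ± 6.79 = (13.41, 26.99)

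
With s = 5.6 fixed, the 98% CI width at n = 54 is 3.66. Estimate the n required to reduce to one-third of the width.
n ≈ 486

CI width ∝ 1/√n
To reduce width by factor 3, need √n to grow by 3 → need 3² = 9 times as many samples.

Current: n = 54, width = 3.66
New: n = 486, width ≈ 1.19

Width reduced by factor of 3.66/1.19 = 3.08.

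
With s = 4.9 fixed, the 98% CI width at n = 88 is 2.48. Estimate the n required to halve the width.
n ≈ 352

CI width ∝ 1/√n
To reduce width by factor 2, need √n to grow by 2 → need 2² = 4 times as many samples.

Current: n = 88, width = 2.48
New: n = 352, width ≈ 1.22

Width reduced by factor of 2.48/1.22 = 2.03.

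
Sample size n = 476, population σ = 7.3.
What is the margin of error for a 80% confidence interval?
Margin of error = 0.43

Margin of error = z* · σ/√n
= 1.282 · 7.3/√476
= 1.282 · 7.3/21.8174
= 0.43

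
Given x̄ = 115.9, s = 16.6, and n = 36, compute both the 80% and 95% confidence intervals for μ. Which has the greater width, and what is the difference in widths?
95% CI is wider by 4.00

df = 35
80% CI: t* = 1.306, (112.29, 119.51), width = 2 · t* · s/√n = 7.23
95% CI: t* = 2.030, (110.28, 121.52), width = 2 · t* · s/√n = 11.23

The 95% CI is wider by 11.23 - 7.23 = 4.00.
Higher confidence requires a wider interval.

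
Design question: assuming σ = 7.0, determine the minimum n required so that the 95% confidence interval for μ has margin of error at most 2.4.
n ≥ 33

For margin E ≤ 2.4:
n ≥ (z* · σ / E)²
n ≥ (1.960 · 7.0 / 2.4)²
n ≥ 32.68

Minimum n = 33 (rounding up)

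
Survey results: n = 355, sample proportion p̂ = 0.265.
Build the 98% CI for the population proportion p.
(0.211, 0.319)

Proportion CI:
SE = √(p̂(1-p̂)/n) = √(0.265 · 0.735 / 355) = 0.02342

z* = 2.326
Margin = z* · SE = 2.326 · 0.02342 = 0.0545

CI: 0.265 ± 0.0545 = (0.211, 0.319)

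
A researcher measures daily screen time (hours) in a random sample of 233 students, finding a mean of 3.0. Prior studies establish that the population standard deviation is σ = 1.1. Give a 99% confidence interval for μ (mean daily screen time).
(2.81, 3.19)

z-interval (σ known):
z* = 2.576 for 99% confidence

Margin of error = z* · σ/√n = 2.576 · 1.1/√233 = 0.19

CI: (3.0 - 0.19, 3.0 + 0.19) = (2.81, 3.19)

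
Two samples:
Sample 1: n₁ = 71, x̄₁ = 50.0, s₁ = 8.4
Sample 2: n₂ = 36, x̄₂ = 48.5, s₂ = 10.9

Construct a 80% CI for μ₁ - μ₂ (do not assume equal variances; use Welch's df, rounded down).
(-1.19, 4.19)

Difference: x̄₁ - x̄₂ = 1.50
SE = √(s₁²/n₁ + s₂²/n₂) = √(8.4²/71 + 10.9²/36) = 2.0722
df = 56.68 → 56 (Welch–Satterthwaite, rounded down)
t* = 1.297

CI: 1.50 ± 1.297 · 2.0722 = 1.50 ± 2.69 = (-1.19, 4.19)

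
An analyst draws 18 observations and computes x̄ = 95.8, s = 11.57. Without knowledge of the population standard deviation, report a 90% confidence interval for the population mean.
(91.05, 100.55)

t-interval (σ unknown):
df = n - 1 = 17
t* = 1.740 for 90% confidence

Margin of error = t* · s/√n = 1.740 · 11.57/√18 = 4.75

CI: (91.05, 100.55)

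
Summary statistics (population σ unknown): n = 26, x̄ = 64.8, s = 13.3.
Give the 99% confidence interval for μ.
(57.53, 72.07)

t-interval (σ unknown):
df = n - 1 = 25
t* = 2.787 for 99% confidence

Margin of error = t* · s/√n = 2.787 · 13.3/√26 = 7.27

CI: (57.53, 72.07)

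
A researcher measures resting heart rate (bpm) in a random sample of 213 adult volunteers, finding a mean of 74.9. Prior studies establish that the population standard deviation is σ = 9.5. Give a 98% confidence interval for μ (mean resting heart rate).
(73.39, 76.41)

z-interval (σ known):
z* = 2.326 for 98% confidence

Margin of error = z* · σ/√n = 2.326 · 9.5/√213 = 1.51

CI: (74.9 - 1.51, 74.9 + 1.51) = (73.39, 76.41)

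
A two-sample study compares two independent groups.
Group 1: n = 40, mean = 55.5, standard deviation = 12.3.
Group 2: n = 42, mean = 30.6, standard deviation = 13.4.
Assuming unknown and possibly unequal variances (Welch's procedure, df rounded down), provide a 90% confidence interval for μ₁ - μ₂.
(20.18, 29.62)

Difference: x̄₁ - x̄₂ = 24.90
SE = √(s₁²/n₁ + s₂²/n₂) = √(12.3²/40 + 13.4²/42) = 2.8386
df = 79.90 → 79 (Welch–Satterthwaite, rounded down)
t* = 1.664

CI: 24.90 ± 1.664 · 2.8386 = 24.90 ± 4.72 = (20.18, 29.62)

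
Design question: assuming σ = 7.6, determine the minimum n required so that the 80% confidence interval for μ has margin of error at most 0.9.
n ≥ 118

For margin E ≤ 0.9:
n ≥ (z* · σ / E)²
n ≥ (1.282 · 7.6 / 0.9)²
n ≥ 117.20

Minimum n = 118 (rounding up)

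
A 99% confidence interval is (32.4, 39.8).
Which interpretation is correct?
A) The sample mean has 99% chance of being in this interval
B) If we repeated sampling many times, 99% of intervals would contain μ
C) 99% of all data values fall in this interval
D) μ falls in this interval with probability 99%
B

A) Wrong — x̄ is observed and sits in the interval by construction.
B) Correct — this is the frequentist long-run coverage interpretation.
C) Wrong — a CI is about the parameter μ, not individual data values.
D) Wrong — μ is fixed; the randomness lives in the interval, not in μ.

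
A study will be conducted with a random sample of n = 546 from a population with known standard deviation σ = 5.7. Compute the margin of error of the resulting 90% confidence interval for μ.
Margin of error = 0.40

Margin of error = z* · σ/√n
= 1.645 · 5.7/√546
= 1.645 · 5.7/23.3666
= 0.40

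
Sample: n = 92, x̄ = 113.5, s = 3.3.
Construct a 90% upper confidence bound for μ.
μ ≤ 113.94

Upper bound (one-sided):
t* = 1.291 (one-sided for 90%)
Upper bound = x̄ + t* · s/√n = 113.5 + 1.291 · 3.3/√92 = 113.94

We are 90% confident that μ ≤ 113.94.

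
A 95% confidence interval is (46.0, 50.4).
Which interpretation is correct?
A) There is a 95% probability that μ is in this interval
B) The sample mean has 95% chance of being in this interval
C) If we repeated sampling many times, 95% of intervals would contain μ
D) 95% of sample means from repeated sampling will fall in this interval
C

A) Wrong — μ is fixed; the randomness lives in the interval, not in μ.
B) Wrong — x̄ is observed and sits in the interval by construction.
C) Correct — this is the frequentist long-run coverage interpretation.
D) Wrong — coverage applies to intervals containing μ, not to future x̄ values.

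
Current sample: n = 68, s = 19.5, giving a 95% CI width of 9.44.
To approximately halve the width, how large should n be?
n ≈ 272

CI width ∝ 1/√n
To reduce width by factor 2, need √n to grow by 2 → need 2² = 4 times as many samples.

Current: n = 68, width = 9.44
New: n = 272, width ≈ 4.66

Width reduced by factor of 9.44/4.66 = 2.03.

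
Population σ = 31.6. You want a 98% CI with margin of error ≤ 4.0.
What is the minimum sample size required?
n ≥ 338

For margin E ≤ 4.0:
n ≥ (z* · σ / E)²
n ≥ (2.326 · 31.6 / 4.0)²
n ≥ 337.66

Minimum n = 338 (rounding up)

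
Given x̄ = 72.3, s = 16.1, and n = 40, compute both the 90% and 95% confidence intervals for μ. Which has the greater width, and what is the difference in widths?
95% CI is wider by 1.72

df = 39
90% CI: t* = 1.685, (68.01, 76.59), width = 2 · t* · s/√n = 8.58
95% CI: t* = 2.023, (67.15, 77.45), width = 2 · t* · s/√n = 10.30

The 95% CI is wider by 10.30 - 8.58 = 1.72.
Higher confidence requires a wider interval.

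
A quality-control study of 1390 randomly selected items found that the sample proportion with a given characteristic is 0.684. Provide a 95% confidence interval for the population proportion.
(0.660, 0.708)

Proportion CI:
SE = √(p̂(1-p̂)/n) = √(0.684 · 0.316 / 1390) = 0.01247

z* = 1.960
Margin = z* · SE = 1.960 · 0.01247 = 0.0244

CI: 0.684 ± 0.0244 = (0.660, 0.708)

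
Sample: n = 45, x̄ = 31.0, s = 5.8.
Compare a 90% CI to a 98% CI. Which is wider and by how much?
98% CI is wider by 1.26

df = 44
90% CI: t* = 1.680, (29.55, 32.45), width = 2 · t* · s/√n = 2.91
98% CI: t* = 2.414, (28.91, 33.09), width = 2 · t* · s/√n = 4.17

The 98% CI is wider by 4.17 - 2.91 = 1.26.
Higher confidence requires a wider interval.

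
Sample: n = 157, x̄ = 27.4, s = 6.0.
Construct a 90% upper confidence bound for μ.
μ ≤ 28.02

Upper bound (one-sided):
t* = 1.287 (one-sided for 90%)
Upper bound = x̄ + t* · s/√n = 27.4 + 1.287 · 6.0/√157 = 28.02

We are 90% confident that μ ≤ 28.02.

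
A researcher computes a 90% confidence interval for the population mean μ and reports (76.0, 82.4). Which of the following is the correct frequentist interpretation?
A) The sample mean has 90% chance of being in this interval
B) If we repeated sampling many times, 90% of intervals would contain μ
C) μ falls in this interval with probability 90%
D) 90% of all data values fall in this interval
B

A) Wrong — x̄ is observed and sits in the interval by construction.
B) Correct — this is the frequentist long-run coverage interpretation.
C) Wrong — μ is fixed; the randomness lives in the interval, not in μ.
D) Wrong — a CI is about the parameter μ, not individual data values.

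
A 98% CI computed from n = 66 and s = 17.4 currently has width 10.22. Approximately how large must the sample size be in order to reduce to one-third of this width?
n ≈ 594

CI width ∝ 1/√n
To reduce width by factor 3, need √n to grow by 3 → need 3² = 9 times as many samples.

Current: n = 66, width = 10.22
New: n = 594, width ≈ 3.33

Width reduced by factor of 10.22/3.33 = 3.07.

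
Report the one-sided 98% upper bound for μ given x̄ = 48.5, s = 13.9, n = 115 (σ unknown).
μ ≤ 51.19

Upper bound (one-sided):
t* = 2.078 (one-sided for 98%)
Upper bound = x̄ + t* · s/√n = 48.5 + 2.078 · 13.9/√115 = 51.19

We are 98% confident that μ ≤ 51.19.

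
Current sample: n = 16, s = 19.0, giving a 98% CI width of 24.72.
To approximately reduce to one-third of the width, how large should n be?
n ≈ 144

CI width ∝ 1/√n
To reduce width by factor 3, need √n to grow by 3 → need 3² = 9 times as many samples.

Current: n = 16, width = 24.72
New: n = 144, width ≈ 7.45

Width reduced by factor of 24.72/7.45 = 3.32.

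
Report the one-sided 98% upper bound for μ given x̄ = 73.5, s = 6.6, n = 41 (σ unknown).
μ ≤ 75.69

Upper bound (one-sided):
t* = 2.123 (one-sided for 98%)
Upper bound = x̄ + t* · s/√n = 73.5 + 2.123 · 6.6/√41 = 75.69

We are 98% confident that μ ≤ 75.69.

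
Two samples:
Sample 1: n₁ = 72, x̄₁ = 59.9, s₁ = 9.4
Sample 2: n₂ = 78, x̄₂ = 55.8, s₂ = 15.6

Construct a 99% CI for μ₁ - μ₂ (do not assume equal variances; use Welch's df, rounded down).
(-1.35, 9.55)

Difference: x̄₁ - x̄₂ = 4.10
SE = √(s₁²/n₁ + s₂²/n₂) = √(9.4²/72 + 15.6²/78) = 2.0850
df = 128.01 → 128 (Welch–Satterthwaite, rounded down)
t* = 2.615

CI: 4.10 ± 2.615 · 2.0850 = 4.10 ± 5.45 = (-1.35, 9.55)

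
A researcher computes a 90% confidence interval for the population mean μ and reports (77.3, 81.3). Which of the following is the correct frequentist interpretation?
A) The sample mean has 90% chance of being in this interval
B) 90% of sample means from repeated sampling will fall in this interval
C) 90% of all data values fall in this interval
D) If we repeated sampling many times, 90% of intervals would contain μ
D

A) Wrong — x̄ is observed and sits in the interval by construction.
B) Wrong — coverage applies to intervals containing μ, not to future x̄ values.
C) Wrong — a CI is about the parameter μ, not individual data values.
D) Correct — this is the frequentist long-run coverage interpretation.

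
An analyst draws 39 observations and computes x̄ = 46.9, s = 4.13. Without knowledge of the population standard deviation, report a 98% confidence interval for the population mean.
(45.29, 48.51)

t-interval (σ unknown):
df = n - 1 = 38
t* = 2.429 for 98% confidence

Margin of error = t* · s/√n = 2.429 · 4.13/√39 = 1.61

CI: (45.29, 48.51)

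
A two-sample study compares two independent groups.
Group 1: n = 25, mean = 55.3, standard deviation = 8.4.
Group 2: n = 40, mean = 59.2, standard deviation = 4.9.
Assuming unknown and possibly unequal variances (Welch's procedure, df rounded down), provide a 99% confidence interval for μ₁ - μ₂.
(-8.95, 1.15)

Difference: x̄₁ - x̄₂ = -3.90
SE = √(s₁²/n₁ + s₂²/n₂) = √(8.4²/25 + 4.9²/40) = 1.8500
df = 34.34 → 34 (Welch–Satterthwaite, rounded down)
t* = 2.728

CI: -3.90 ± 2.728 · 1.8500 = -3.90 ± 5.05 = (-8.95, 1.15)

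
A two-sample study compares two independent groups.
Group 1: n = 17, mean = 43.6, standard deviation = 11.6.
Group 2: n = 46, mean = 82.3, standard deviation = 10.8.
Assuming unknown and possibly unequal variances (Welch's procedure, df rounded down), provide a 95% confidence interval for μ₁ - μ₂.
(-45.35, -32.05)

Difference: x̄₁ - x̄₂ = -38.70
SE = √(s₁²/n₁ + s₂²/n₂) = √(11.6²/17 + 10.8²/46) = 3.2328
df = 26.91 → 26 (Welch–Satterthwaite, rounded down)
t* = 2.056

CI: -38.70 ± 2.056 · 3.2328 = -38.70 ± 6.65 = (-45.35, -32.05)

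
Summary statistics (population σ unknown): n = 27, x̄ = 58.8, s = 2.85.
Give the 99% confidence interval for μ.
(57.28, 60.32)

t-interval (σ unknown):
df = n - 1 = 26
t* = 2.779 for 99% confidence

Margin of error = t* · s/√n = 2.779 · 2.85/√27 = 1.52

CI: (57.28, 60.32)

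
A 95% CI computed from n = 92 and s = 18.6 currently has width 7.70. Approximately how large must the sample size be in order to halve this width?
n ≈ 368

CI width ∝ 1/√n
To reduce width by factor 2, need √n to grow by 2 → need 2² = 4 times as many samples.

Current: n = 92, width = 7.70
New: n = 368, width ≈ 3.81

Width reduced by factor of 7.70/3.81 = 2.02.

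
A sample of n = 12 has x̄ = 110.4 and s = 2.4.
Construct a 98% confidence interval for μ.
(108.52, 112.28)

t-interval (σ unknown):
df = n - 1 = 11
t* = 2.718 for 98% confidence

Margin of error = t* · s/√n = 2.718 · 2.4/√12 = 1.88

CI: (108.52, 112.28)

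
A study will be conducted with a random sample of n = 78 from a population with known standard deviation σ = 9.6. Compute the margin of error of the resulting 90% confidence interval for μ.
Margin of error = 1.79

Margin of error = z* · σ/√n
= 1.645 · 9.6/√78
= 1.645 · 9.6/8.8318
= 1.79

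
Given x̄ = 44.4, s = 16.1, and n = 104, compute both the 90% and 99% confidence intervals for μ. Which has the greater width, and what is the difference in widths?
99% CI is wider by 3.05

df = 103
90% CI: t* = 1.660, (41.78, 47.02), width = 2 · t* · s/√n = 5.24
99% CI: t* = 2.624, (40.26, 48.54), width = 2 · t* · s/√n = 8.29

The 99% CI is wider by 8.29 - 5.24 = 3.05.
Higher confidence requires a wider interval.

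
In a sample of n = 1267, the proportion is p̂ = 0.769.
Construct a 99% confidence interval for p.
(0.738, 0.800)

Proportion CI:
SE = √(p̂(1-p̂)/n) = √(0.769 · 0.231 / 1267) = 0.01184

z* = 2.576
Margin = z* · SE = 2.576 · 0.01184 = 0.0305

CI: 0.769 ± 0.0305 = (0.738, 0.800)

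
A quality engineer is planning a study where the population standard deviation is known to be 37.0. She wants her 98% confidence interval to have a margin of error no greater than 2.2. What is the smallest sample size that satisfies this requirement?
n ≥ 1531

For margin E ≤ 2.2:
n ≥ (z* · σ / E)²
n ≥ (2.326 · 37.0 / 2.2)²
n ≥ 1530.30

Minimum n = 1531 (rounding up)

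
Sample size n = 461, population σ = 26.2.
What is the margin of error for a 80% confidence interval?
Margin of error = 1.56

Margin of error = z* · σ/√n
= 1.282 · 26.2/√461
= 1.282 · 26.2/21.4709
= 1.56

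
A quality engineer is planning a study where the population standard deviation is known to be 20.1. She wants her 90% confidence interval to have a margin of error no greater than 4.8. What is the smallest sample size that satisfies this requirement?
n ≥ 48

For margin E ≤ 4.8:
n ≥ (z* · σ / E)²
n ≥ (1.645 · 20.1 / 4.8)²
n ≥ 47.45

Minimum n = 48 (rounding up)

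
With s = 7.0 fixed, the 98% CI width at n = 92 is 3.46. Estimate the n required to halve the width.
n ≈ 368

CI width ∝ 1/√n
To reduce width by factor 2, need √n to grow by 2 → need 2² = 4 times as many samples.

Current: n = 92, width = 3.46
New: n = 368, width ≈ 1.71

Width reduced by factor of 3.46/1.71 = 2.02.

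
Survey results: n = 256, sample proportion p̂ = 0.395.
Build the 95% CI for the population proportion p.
(0.335, 0.455)

Proportion CI:
SE = √(p̂(1-p̂)/n) = √(0.395 · 0.605 / 256) = 0.03055

z* = 1.960
Margin = z* · SE = 1.960 · 0.03055 = 0.0599

CI: 0.395 ± 0.0599 = (0.335, 0.455)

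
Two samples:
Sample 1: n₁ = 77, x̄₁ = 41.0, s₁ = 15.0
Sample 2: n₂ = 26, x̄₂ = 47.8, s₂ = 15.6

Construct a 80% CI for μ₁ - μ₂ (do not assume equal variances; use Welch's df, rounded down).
(-11.37, -2.23)

Difference: x̄₁ - x̄₂ = -6.80
SE = √(s₁²/n₁ + s₂²/n₂) = √(15.0²/77 + 15.6²/26) = 3.5046
df = 41.71 → 41 (Welch–Satterthwaite, rounded down)
t* = 1.303

CI: -6.80 ± 1.303 · 3.5046 = -6.80 ± 4.57 = (-11.37, -2.23)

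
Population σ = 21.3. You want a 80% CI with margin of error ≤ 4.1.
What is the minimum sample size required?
n ≥ 45

For margin E ≤ 4.1:
n ≥ (z* · σ / E)²
n ≥ (1.282 · 21.3 / 4.1)²
n ≥ 44.36

Minimum n = 45 (rounding up)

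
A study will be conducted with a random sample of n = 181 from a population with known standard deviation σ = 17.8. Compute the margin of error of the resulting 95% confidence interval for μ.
Margin of error = 2.59

Margin of error = z* · σ/√n
= 1.960 · 17.8/√181
= 1.960 · 17.8/13.4536
= 2.59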